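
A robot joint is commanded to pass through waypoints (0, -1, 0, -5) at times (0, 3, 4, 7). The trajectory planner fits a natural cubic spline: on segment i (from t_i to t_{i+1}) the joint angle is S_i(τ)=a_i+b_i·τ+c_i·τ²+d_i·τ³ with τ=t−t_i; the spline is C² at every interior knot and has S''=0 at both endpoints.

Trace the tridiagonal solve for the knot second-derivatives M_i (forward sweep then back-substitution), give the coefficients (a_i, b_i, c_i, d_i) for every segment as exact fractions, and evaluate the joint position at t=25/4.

Δ: Δ0=-1/3, Δ1=1, Δ2=-5/3
row 1: diag=8, rhs=8; c'=1/8, d'=1
row 2: denom=8−1·1/8=63/8; d'=(-16−1·1)/(63/8)=-136/63
back: M2=-136/63
back: M1=1−1/8·-136/63=80/63
M: M0=0, M1=80/63, M2=-136/63, M3=0
seg 0: a=0, c=M0/2=0, d=(M1−M0)/(6·3)=40/567, b=Δ0−h0·(2M0+M1)/6=-61/63
seg 1: a=-1, c=M1/2=40/63, d=(M2−M1)/(6·1)=-4/7, b=Δ1−h1·(2M1+M2)/6=59/63
seg 2: a=0, c=M2/2=-68/63, d=(M3−M2)/(6·3)=68/567, b=Δ2−h2·(2M2+M3)/6=31/63
t_q=25/4 → seg 2, τ=9/4; S=0+31/63·τ+-68/63·τ²+68/567·τ³=-335/112

  seg 0: a=0 b=-61/63 c=0 d=40/567
  seg 1: a=-1 b=59/63 c=40/63 d=-4/7
  seg 2: a=0 b=31/63 c=-68/63 d=68/567
S(25/4) = -335/112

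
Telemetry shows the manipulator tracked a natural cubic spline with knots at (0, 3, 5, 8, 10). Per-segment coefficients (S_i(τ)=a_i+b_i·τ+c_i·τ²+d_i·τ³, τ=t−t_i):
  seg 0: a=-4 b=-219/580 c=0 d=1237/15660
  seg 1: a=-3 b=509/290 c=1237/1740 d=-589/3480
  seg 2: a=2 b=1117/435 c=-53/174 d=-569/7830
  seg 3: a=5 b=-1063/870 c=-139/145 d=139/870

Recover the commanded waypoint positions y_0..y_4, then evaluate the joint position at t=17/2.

y_0=-4 y_1=-3 y_2=2 y_3=5 y_4=0
S(17/2) = 9673/2320

y_0 = S_0(0) = a_0 = -4
y_1 = S_1(0) = a_1 = -3
y_2 = S_2(0) = a_2 = 2
y_3 = S_3(0) = a_3 = 5
y_4 = S_3(2) = 0
t_q=17/2 is in segment 3 (τ=1/2); S_3(τ)=9673/2320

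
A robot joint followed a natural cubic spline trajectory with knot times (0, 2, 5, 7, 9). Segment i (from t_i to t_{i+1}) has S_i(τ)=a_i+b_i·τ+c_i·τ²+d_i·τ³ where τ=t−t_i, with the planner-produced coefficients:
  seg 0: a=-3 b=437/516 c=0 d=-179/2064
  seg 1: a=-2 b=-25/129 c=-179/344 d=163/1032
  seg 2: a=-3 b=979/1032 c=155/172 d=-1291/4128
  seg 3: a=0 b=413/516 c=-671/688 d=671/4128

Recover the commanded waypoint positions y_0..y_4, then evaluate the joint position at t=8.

y_0 = S_0(0) = a_0 = -3
y_1 = S_1(0) = a_1 = -2
y_2 = S_2(0) = a_2 = -3
y_3 = S_3(0) = a_3 = 0
y_4 = S_3(2) = -1
t_q=8 is in segment 3 (τ=1); S_3(τ)=-17/1376

y_0=-3 y_1=-2 y_2=-3 y_3=0 y_4=-1
S(8) = -17/1376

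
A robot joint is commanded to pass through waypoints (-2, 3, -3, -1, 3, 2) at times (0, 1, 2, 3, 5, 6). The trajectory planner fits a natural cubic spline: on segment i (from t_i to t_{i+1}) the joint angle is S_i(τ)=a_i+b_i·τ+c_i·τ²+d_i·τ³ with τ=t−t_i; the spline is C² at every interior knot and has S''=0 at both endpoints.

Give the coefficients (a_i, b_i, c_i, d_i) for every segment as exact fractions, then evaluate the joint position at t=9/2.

Δ: Δ0=5, Δ1=-6, Δ2=2, Δ3=2, Δ4=-1
row 1: diag=4, rhs=-66; c'=1/4, d'=-33/2
row 2: denom=4−1·1/4=15/4; d'=(48−1·-33/2)/(15/4)=86/5
row 3: denom=6−1·4/15=86/15; d'=(0−1·86/5)/(86/15)=-3
row 4: denom=6−2·15/43=228/43; d'=(-18−2·-3)/(228/43)=-43/19
back: M4=-43/19
back: M3=-3−15/43·-43/19=-42/19
back: M2=86/5−4/15·-42/19=338/19
back: M1=-33/2−1/4·338/19=-398/19
M: M0=0, M1=-398/19, M2=338/19, M3=-42/19, M4=-43/19, M5=0
seg 0: a=-2, c=M0/2=0, d=(M1−M0)/(6·1)=-199/57, b=Δ0−h0·(2M0+M1)/6=484/57
seg 1: a=3, c=M1/2=-199/19, d=(M2−M1)/(6·1)=368/57, b=Δ1−h1·(2M1+M2)/6=-113/57
seg 2: a=-3, c=M2/2=169/19, d=(M3−M2)/(6·1)=-10/3, b=Δ2−h2·(2M2+M3)/6=-203/57
seg 3: a=-1, c=M3/2=-21/19, d=(M4−M3)/(6·2)=-1/228, b=Δ3−h3·(2M3+M4)/6=241/57
seg 4: a=3, c=M4/2=-43/38, d=(M5−M4)/(6·1)=43/114, b=Δ4−h4·(2M4+M5)/6=-14/57
t_q=9/2 → seg 3, τ=3/2; S=-1+241/57·τ+-21/19·τ²+-1/228·τ³=1727/608

  seg 0: a=-2 b=484/57 c=0 d=-199/57
  seg 1: a=3 b=-113/57 c=-199/19 d=368/57
  seg 2: a=-3 b=-203/57 c=169/19 d=-10/3
  seg 3: a=-1 b=241/57 c=-21/19 d=-1/228
  seg 4: a=3 b=-14/57 c=-43/38 d=43/114
S(9/2) = 1727/608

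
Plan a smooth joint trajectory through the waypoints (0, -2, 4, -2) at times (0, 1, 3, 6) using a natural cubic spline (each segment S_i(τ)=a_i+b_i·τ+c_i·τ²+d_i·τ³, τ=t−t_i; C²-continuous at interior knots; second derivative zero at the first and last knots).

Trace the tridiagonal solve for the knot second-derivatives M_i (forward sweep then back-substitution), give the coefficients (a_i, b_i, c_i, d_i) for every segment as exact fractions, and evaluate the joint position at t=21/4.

Δ: Δ0=-2, Δ1=3, Δ2=-2
row 1: diag=6, rhs=30; c'=1/3, d'=5
row 2: denom=10−2·1/3=28/3; d'=(-30−2·5)/(28/3)=-30/7
back: M2=-30/7
back: M1=5−1/3·-30/7=45/7
M: M0=0, M1=45/7, M2=-30/7, M3=0
seg 0: a=0, c=M0/2=0, d=(M1−M0)/(6·1)=15/14, b=Δ0−h0·(2M0+M1)/6=-43/14
seg 1: a=-2, c=M1/2=45/14, d=(M2−M1)/(6·2)=-25/28, b=Δ1−h1·(2M1+M2)/6=1/7
seg 2: a=4, c=M2/2=-15/7, d=(M3−M2)/(6·3)=5/21, b=Δ2−h2·(2M2+M3)/6=16/7
t_q=21/4 → seg 2, τ=9/4; S=4+16/7·τ+-15/7·τ²+5/21·τ³=451/448

  seg 0: a=0 b=-43/14 c=0 d=15/14
  seg 1: a=-2 b=1/7 c=45/14 d=-25/28
  seg 2: a=4 b=16/7 c=-15/7 d=5/21
S(21/4) = 451/448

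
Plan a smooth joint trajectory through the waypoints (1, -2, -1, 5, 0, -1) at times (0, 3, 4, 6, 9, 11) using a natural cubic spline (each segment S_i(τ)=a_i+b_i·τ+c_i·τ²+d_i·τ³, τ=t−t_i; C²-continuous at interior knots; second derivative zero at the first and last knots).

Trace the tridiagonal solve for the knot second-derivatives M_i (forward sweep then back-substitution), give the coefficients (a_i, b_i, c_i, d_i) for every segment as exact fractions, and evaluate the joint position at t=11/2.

Δ: Δ0=-1, Δ1=1, Δ2=3, Δ3=-5/3, Δ4=-1/2
row 1: diag=8, rhs=12; c'=1/8, d'=3/2
row 2: denom=6−1·1/8=47/8; d'=(12−1·3/2)/(47/8)=84/47
row 3: denom=10−2·16/47=438/47; d'=(-28−2·84/47)/(438/47)=-742/219
row 4: denom=10−3·47/146=1319/146; d'=(7−3·-742/219)/(1319/146)=2506/1319
back: M4=2506/1319
back: M3=-742/219−47/146·2506/1319=-15827/3957
back: M2=84/47−16/47·-15827/3957=12460/3957
back: M1=3/2−1/8·12460/3957=4378/3957
M: M0=0, M1=4378/3957, M2=12460/3957, M3=-15827/3957, M4=2506/1319, M5=0
seg 0: a=1, c=M0/2=0, d=(M1−M0)/(6·3)=2189/35613, b=Δ0−h0·(2M0+M1)/6=-6146/3957
seg 1: a=-2, c=M1/2=2189/3957, d=(M2−M1)/(6·1)=449/1319, b=Δ1−h1·(2M1+M2)/6=421/3957
seg 2: a=-1, c=M2/2=6230/3957, d=(M3−M2)/(6·2)=-3143/5276, b=Δ2−h2·(2M2+M3)/6=8840/3957
seg 3: a=5, c=M3/2=-15827/7914, d=(M4−M3)/(6·3)=23345/71226, b=Δ3−h3·(2M3+M4)/6=5473/3957
seg 4: a=0, c=M4/2=1253/1319, d=(M5−M4)/(6·2)=-1253/7914, b=Δ4−h4·(2M4+M5)/6=-13981/7914
t_q=11/2 → seg 2, τ=3/2; S=-1+8840/3957·τ+6230/3957·τ²+-3143/5276·τ³=163891/42208

  seg 0: a=1 b=-6146/3957 c=0 d=2189/35613
  seg 1: a=-2 b=421/3957 c=2189/3957 d=449/1319
  seg 2: a=-1 b=8840/3957 c=6230/3957 d=-3143/5276
  seg 3: a=5 b=5473/3957 c=-15827/7914 d=23345/71226
  seg 4: a=0 b=-13981/7914 c=1253/1319 d=-1253/7914
S(11/2) = 163891/42208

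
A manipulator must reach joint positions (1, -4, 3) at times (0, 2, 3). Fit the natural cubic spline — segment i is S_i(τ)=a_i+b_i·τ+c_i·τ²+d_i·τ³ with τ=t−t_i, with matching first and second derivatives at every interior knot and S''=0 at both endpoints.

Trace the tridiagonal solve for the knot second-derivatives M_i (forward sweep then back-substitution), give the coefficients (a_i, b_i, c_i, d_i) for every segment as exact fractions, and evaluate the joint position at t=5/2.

Δ: Δ0=-5/2, Δ1=7
row 1: diag=6, rhs=57; c'=1/6, d'=19/2
back: M1=19/2
M: M0=0, M1=19/2, M2=0
seg 0: a=1, c=M0/2=0, d=(M1−M0)/(6·2)=19/24, b=Δ0−h0·(2M0+M1)/6=-17/3
seg 1: a=-4, c=M1/2=19/4, d=(M2−M1)/(6·1)=-19/12, b=Δ1−h1·(2M1+M2)/6=23/6
t_q=5/2 → seg 1, τ=1/2; S=-4+23/6·τ+19/4·τ²+-19/12·τ³=-35/32

  seg 0: a=1 b=-17/3 c=0 d=19/24
  seg 1: a=-4 b=23/6 c=19/4 d=-19/12
S(5/2) = -35/32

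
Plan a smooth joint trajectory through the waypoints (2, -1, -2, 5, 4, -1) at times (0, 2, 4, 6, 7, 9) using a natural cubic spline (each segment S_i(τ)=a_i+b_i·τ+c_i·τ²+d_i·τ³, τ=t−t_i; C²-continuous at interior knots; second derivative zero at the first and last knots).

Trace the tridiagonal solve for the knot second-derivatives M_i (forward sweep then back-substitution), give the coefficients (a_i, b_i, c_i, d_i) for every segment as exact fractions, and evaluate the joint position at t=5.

Δ: Δ0=-3/2, Δ1=-1/2, Δ2=7/2, Δ3=-1, Δ4=-5/2
row 1: diag=8, rhs=6; c'=1/4, d'=3/4
row 2: denom=8−2·1/4=15/2; d'=(24−2·3/4)/(15/2)=3
row 3: denom=6−2·4/15=82/15; d'=(-27−2·3)/(82/15)=-495/82
row 4: denom=6−1·15/82=477/82; d'=(-9−1·-495/82)/(477/82)=-27/53
back: M4=-27/53
back: M3=-495/82−15/82·-27/53=-315/53
back: M2=3−4/15·-315/53=243/53
back: M1=3/4−1/4·243/53=-21/53
M: M0=0, M1=-21/53, M2=243/53, M3=-315/53, M4=-27/53, M5=0
seg 0: a=2, c=M0/2=0, d=(M1−M0)/(6·2)=-7/212, b=Δ0−h0·(2M0+M1)/6=-145/106
seg 1: a=-1, c=M1/2=-21/106, d=(M2−M1)/(6·2)=22/53, b=Δ1−h1·(2M1+M2)/6=-187/106
seg 2: a=-2, c=M2/2=243/106, d=(M3−M2)/(6·2)=-93/106, b=Δ2−h2·(2M2+M3)/6=257/106
seg 3: a=5, c=M3/2=-315/106, d=(M4−M3)/(6·1)=48/53, b=Δ3−h3·(2M3+M4)/6=113/106
seg 4: a=4, c=M4/2=-27/106, d=(M5−M4)/(6·2)=9/212, b=Δ4−h4·(2M4+M5)/6=-229/106
t_q=5 → seg 2, τ=1; S=-2+257/106·τ+243/106·τ²+-93/106·τ³=195/106

  seg 0: a=2 b=-145/106 c=0 d=-7/212
  seg 1: a=-1 b=-187/106 c=-21/106 d=22/53
  seg 2: a=-2 b=257/106 c=243/106 d=-93/106
  seg 3: a=5 b=113/106 c=-315/106 d=48/53
  seg 4: a=4 b=-229/106 c=-27/106 d=9/212
S(5) = 195/106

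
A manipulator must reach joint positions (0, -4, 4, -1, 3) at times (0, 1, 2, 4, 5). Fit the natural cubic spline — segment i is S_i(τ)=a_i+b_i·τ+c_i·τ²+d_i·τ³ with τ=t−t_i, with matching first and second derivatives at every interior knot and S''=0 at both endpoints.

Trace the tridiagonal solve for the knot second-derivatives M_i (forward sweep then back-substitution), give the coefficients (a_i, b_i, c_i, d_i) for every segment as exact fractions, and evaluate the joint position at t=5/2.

  seg 0: a=0 b=-474/61 c=0 d=230/61
  seg 1: a=-4 b=216/61 c=690/61 d=-418/61
  seg 2: a=4 b=342/61 c=-564/61 d=1267/488
  seg 3: a=-1 b=-27/122 c=1545/244 d=-515/244
S(5/2) = 18803/3904

Δ: Δ0=-4, Δ1=8, Δ2=-5/2, Δ3=4
row 1: diag=4, rhs=72; c'=1/4, d'=18
row 2: denom=6−1·1/4=23/4; d'=(-63−1·18)/(23/4)=-324/23
row 3: denom=6−2·8/23=122/23; d'=(39−2·-324/23)/(122/23)=1545/122
back: M3=1545/122
back: M2=-324/23−8/23·1545/122=-1128/61
back: M1=18−1/4·-1128/61=1380/61
M: M0=0, M1=1380/61, M2=-1128/61, M3=1545/122, M4=0
seg 0: a=0, c=M0/2=0, d=(M1−M0)/(6·1)=230/61, b=Δ0−h0·(2M0+M1)/6=-474/61
seg 1: a=-4, c=M1/2=690/61, d=(M2−M1)/(6·1)=-418/61, b=Δ1−h1·(2M1+M2)/6=216/61
seg 2: a=4, c=M2/2=-564/61, d=(M3−M2)/(6·2)=1267/488, b=Δ2−h2·(2M2+M3)/6=342/61
seg 3: a=-1, c=M3/2=1545/244, d=(M4−M3)/(6·1)=-515/244, b=Δ3−h3·(2M3+M4)/6=-27/122
t_q=5/2 → seg 2, τ=1/2; S=4+342/61·τ+-564/61·τ²+1267/488·τ³=18803/3904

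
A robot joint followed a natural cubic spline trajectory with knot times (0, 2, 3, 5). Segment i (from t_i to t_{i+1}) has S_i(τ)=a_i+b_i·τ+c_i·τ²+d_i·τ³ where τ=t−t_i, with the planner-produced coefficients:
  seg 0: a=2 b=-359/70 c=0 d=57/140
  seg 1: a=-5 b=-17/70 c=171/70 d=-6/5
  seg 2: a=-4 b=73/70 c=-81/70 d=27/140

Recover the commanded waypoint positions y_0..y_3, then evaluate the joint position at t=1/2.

y_0=2 y_1=-5 y_2=-4 y_3=-5
S(1/2) = -115/224

y_0 = S_0(0) = a_0 = 2
y_1 = S_1(0) = a_1 = -5
y_2 = S_2(0) = a_2 = -4
y_3 = S_2(2) = -5
t_q=1/2 is in segment 0 (τ=1/2); S_0(τ)=-115/224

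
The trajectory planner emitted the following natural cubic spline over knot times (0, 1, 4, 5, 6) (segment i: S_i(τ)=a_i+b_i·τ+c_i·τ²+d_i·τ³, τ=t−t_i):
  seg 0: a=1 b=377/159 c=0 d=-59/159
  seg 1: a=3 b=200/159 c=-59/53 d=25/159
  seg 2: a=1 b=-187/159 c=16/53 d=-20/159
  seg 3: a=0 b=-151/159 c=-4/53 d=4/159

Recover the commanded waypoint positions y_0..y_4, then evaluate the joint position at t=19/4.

y_0 = S_0(0) = a_0 = 1
y_1 = S_1(0) = a_1 = 3
y_2 = S_2(0) = a_2 = 1
y_3 = S_3(0) = a_3 = 0
y_4 = S_3(1) = -1
t_q=19/4 is in segment 2 (τ=3/4); S_2(τ)=199/848

y_0=1 y_1=3 y_2=1 y_3=0 y_4=-1
S(19/4) = 199/848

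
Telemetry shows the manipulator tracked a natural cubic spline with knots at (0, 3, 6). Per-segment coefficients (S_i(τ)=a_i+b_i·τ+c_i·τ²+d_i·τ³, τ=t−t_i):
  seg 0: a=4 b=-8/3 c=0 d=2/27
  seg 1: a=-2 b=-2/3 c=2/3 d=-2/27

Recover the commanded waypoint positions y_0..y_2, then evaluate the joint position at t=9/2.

y_0=4 y_1=-2 y_2=0
S(9/2) = -7/4

y_0 = S_0(0) = a_0 = 4
y_1 = S_1(0) = a_1 = -2
y_2 = S_1(3) = 0
t_q=9/2 is in segment 1 (τ=3/2); S_1(τ)=-7/4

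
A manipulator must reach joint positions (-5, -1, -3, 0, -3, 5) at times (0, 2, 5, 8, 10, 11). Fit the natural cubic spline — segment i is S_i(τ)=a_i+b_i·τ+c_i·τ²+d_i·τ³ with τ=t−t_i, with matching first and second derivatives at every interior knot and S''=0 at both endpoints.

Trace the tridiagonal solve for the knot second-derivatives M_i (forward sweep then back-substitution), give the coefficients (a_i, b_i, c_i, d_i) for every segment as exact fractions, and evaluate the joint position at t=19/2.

Δ: Δ0=2, Δ1=-2/3, Δ2=1, Δ3=-3/2, Δ4=8
row 1: diag=10, rhs=-16; c'=3/10, d'=-8/5
row 2: denom=12−3·3/10=111/10; d'=(10−3·-8/5)/(111/10)=4/3
row 3: denom=10−3·10/37=340/37; d'=(-15−3·4/3)/(340/37)=-703/340
row 4: denom=6−2·37/170=473/85; d'=(57−2·-703/340)/(473/85)=10393/946
back: M4=10393/946
back: M3=-703/340−37/170·10393/946=-2109/473
back: M2=4/3−10/37·-2109/473=3602/1419
back: M1=-8/5−3/10·3602/1419=-1117/473
M: M0=0, M1=-1117/473, M2=3602/1419, M3=-2109/473, M4=10393/946, M5=0
seg 0: a=-5, c=M0/2=0, d=(M1−M0)/(6·2)=-1117/5676, b=Δ0−h0·(2M0+M1)/6=3955/1419
seg 1: a=-1, c=M1/2=-1117/946, d=(M2−M1)/(6·3)=6953/25542, b=Δ1−h1·(2M1+M2)/6=604/1419
seg 2: a=-3, c=M2/2=1801/1419, d=(M3−M2)/(6·3)=-9929/25542, b=Δ2−h2·(2M2+M3)/6=1961/2838
seg 3: a=0, c=M3/2=-2109/946, d=(M4−M3)/(6·2)=14611/11352, b=Δ3−h3·(2M3+M4)/6=-3107/1419
seg 4: a=-3, c=M4/2=10393/1892, d=(M5−M4)/(6·1)=-10393/5676, b=Δ4−h4·(2M4+M5)/6=12311/2838
t_q=19/2 → seg 3, τ=3/2; S=0+-3107/1419·τ+-2109/946·τ²+14611/11352·τ³=-119773/30272

  seg 0: a=-5 b=3955/1419 c=0 d=-1117/5676
  seg 1: a=-1 b=604/1419 c=-1117/946 d=6953/25542
  seg 2: a=-3 b=1961/2838 c=1801/1419 d=-9929/25542
  seg 3: a=0 b=-3107/1419 c=-2109/946 d=14611/11352
  seg 4: a=-3 b=12311/2838 c=10393/1892 d=-10393/5676
S(19/2) = -119773/30272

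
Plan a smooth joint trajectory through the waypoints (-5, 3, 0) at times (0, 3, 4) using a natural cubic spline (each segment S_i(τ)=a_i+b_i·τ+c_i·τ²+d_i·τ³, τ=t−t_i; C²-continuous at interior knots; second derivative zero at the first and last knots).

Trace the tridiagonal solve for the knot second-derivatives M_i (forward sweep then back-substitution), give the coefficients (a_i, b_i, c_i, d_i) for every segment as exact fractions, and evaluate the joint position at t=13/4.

Δ: Δ0=8/3, Δ1=-3
row 1: diag=8, rhs=-34; c'=1/8, d'=-17/4
back: M1=-17/4
M: M0=0, M1=-17/4, M2=0
seg 0: a=-5, c=M0/2=0, d=(M1−M0)/(6·3)=-17/72, b=Δ0−h0·(2M0+M1)/6=115/24
seg 1: a=3, c=M1/2=-17/8, d=(M2−M1)/(6·1)=17/24, b=Δ1−h1·(2M1+M2)/6=-19/12
t_q=13/4 → seg 1, τ=1/4; S=3+-19/12·τ+-17/8·τ²+17/24·τ³=1271/512

  seg 0: a=-5 b=115/24 c=0 d=-17/72
  seg 1: a=3 b=-19/12 c=-17/8 d=17/24
S(13/4) = 1271/512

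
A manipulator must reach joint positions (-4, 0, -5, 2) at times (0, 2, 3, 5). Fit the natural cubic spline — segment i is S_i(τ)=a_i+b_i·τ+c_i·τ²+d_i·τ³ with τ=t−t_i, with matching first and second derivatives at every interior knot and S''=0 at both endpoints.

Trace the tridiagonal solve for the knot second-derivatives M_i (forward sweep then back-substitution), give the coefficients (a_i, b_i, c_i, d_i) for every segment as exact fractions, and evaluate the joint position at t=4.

Δ: Δ0=2, Δ1=-5, Δ2=7/2
row 1: diag=6, rhs=-42; c'=1/6, d'=-7
row 2: denom=6−1·1/6=35/6; d'=(51−1·-7)/(35/6)=348/35
back: M2=348/35
back: M1=-7−1/6·348/35=-303/35
M: M0=0, M1=-303/35, M2=348/35, M3=0
seg 0: a=-4, c=M0/2=0, d=(M1−M0)/(6·2)=-101/140, b=Δ0−h0·(2M0+M1)/6=171/35
seg 1: a=0, c=M1/2=-303/70, d=(M2−M1)/(6·1)=31/10, b=Δ1−h1·(2M1+M2)/6=-132/35
seg 2: a=-5, c=M2/2=174/35, d=(M3−M2)/(6·2)=-29/35, b=Δ2−h2·(2M2+M3)/6=-219/70
t_q=4 → seg 2, τ=1; S=-5+-219/70·τ+174/35·τ²+-29/35·τ³=-279/70

  seg 0: a=-4 b=171/35 c=0 d=-101/140
  seg 1: a=0 b=-132/35 c=-303/70 d=31/10
  seg 2: a=-5 b=-219/70 c=174/35 d=-29/35
S(4) = -279/70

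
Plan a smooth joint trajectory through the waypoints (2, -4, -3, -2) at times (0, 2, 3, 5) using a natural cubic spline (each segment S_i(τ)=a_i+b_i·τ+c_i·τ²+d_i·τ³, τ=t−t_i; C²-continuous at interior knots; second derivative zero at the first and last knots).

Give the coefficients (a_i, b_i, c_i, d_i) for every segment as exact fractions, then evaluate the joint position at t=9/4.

  seg 0: a=2 b=-22/5 c=0 d=7/20
  seg 1: a=-4 b=-1/5 c=21/10 d=-9/10
  seg 2: a=-3 b=13/10 c=-3/5 d=1/10
S(9/4) = -2517/640

Δ: Δ0=-3, Δ1=1, Δ2=1/2
row 1: diag=6, rhs=24; c'=1/6, d'=4
row 2: denom=6−1·1/6=35/6; d'=(-3−1·4)/(35/6)=-6/5
back: M2=-6/5
back: M1=4−1/6·-6/5=21/5
M: M0=0, M1=21/5, M2=-6/5, M3=0
seg 0: a=2, c=M0/2=0, d=(M1−M0)/(6·2)=7/20, b=Δ0−h0·(2M0+M1)/6=-22/5
seg 1: a=-4, c=M1/2=21/10, d=(M2−M1)/(6·1)=-9/10, b=Δ1−h1·(2M1+M2)/6=-1/5
seg 2: a=-3, c=M2/2=-3/5, d=(M3−M2)/(6·2)=1/10, b=Δ2−h2·(2M2+M3)/6=13/10
t_q=9/4 → seg 1, τ=1/4; S=-4+-1/5·τ+21/10·τ²+-9/10·τ³=-2517/640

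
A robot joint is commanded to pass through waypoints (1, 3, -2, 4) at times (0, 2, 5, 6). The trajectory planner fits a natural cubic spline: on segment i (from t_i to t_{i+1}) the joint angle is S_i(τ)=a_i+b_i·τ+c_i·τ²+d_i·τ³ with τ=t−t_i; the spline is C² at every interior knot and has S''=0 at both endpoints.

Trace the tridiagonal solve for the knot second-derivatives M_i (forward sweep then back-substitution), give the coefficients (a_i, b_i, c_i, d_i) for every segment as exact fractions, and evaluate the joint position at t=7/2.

  seg 0: a=1 b=479/213 c=0 d=-133/426
  seg 1: a=3 b=-319/213 c=-133/71 d=43/71
  seg 2: a=-2 b=770/213 c=254/71 d=-254/213
S(7/2) = -805/568

Δ: Δ0=1, Δ1=-5/3, Δ2=6
row 1: diag=10, rhs=-16; c'=3/10, d'=-8/5
row 2: denom=8−3·3/10=71/10; d'=(46−3·-8/5)/(71/10)=508/71
back: M2=508/71
back: M1=-8/5−3/10·508/71=-266/71
M: M0=0, M1=-266/71, M2=508/71, M3=0
seg 0: a=1, c=M0/2=0, d=(M1−M0)/(6·2)=-133/426, b=Δ0−h0·(2M0+M1)/6=479/213
seg 1: a=3, c=M1/2=-133/71, d=(M2−M1)/(6·3)=43/71, b=Δ1−h1·(2M1+M2)/6=-319/213
seg 2: a=-2, c=M2/2=254/71, d=(M3−M2)/(6·1)=-254/213, b=Δ2−h2·(2M2+M3)/6=770/213
t_q=7/2 → seg 1, τ=3/2; S=3+-319/213·τ+-133/71·τ²+43/71·τ³=-805/568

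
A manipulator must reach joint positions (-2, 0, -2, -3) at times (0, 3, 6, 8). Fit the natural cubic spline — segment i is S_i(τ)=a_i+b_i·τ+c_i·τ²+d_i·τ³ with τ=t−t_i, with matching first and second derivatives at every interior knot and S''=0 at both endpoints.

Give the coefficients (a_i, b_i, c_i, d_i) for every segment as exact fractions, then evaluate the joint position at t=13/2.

Δ: Δ0=2/3, Δ1=-2/3, Δ2=-1/2
row 1: diag=12, rhs=-8; c'=1/4, d'=-2/3
row 2: denom=10−3·1/4=37/4; d'=(1−3·-2/3)/(37/4)=12/37
back: M2=12/37
back: M1=-2/3−1/4·12/37=-83/111
M: M0=0, M1=-83/111, M2=12/37, M3=0
seg 0: a=-2, c=M0/2=0, d=(M1−M0)/(6·3)=-83/1998, b=Δ0−h0·(2M0+M1)/6=77/74
seg 1: a=0, c=M1/2=-83/222, d=(M2−M1)/(6·3)=119/1998, b=Δ1−h1·(2M1+M2)/6=-3/37
seg 2: a=-2, c=M2/2=6/37, d=(M3−M2)/(6·2)=-1/37, b=Δ2−h2·(2M2+M3)/6=-53/74
t_q=13/2 → seg 2, τ=1/2; S=-2+-53/74·τ+6/37·τ²+-1/37·τ³=-687/296

  seg 0: a=-2 b=77/74 c=0 d=-83/1998
  seg 1: a=0 b=-3/37 c=-83/222 d=119/1998
  seg 2: a=-2 b=-53/74 c=6/37 d=-1/37
S(13/2) = -687/296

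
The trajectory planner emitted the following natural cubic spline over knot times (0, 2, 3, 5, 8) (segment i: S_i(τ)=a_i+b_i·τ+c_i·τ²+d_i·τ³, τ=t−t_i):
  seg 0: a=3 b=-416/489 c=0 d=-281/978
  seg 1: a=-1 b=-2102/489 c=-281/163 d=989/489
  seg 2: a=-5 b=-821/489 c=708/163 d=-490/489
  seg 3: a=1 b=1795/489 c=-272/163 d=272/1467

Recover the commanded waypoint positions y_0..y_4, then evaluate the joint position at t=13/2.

y_0 = S_0(0) = a_0 = 3
y_1 = S_1(0) = a_1 = -1
y_2 = S_2(0) = a_2 = -5
y_3 = S_3(0) = a_3 = 1
y_4 = S_3(3) = 2
t_q=13/2 is in segment 3 (τ=3/2); S_3(τ)=1101/326

y_0=3 y_1=-1 y_2=-5 y_3=1 y_4=2
S(13/2) = 1101/326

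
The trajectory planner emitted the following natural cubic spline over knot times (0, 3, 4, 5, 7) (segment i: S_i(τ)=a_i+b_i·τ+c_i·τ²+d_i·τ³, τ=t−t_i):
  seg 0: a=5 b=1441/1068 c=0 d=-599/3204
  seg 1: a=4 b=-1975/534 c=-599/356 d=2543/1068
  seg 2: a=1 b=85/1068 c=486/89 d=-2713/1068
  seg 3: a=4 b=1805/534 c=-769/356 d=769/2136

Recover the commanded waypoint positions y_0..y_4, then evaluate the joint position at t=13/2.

y_0=5 y_1=4 y_2=1 y_3=4 y_4=5
S(13/2) = 30901/5696

y_0 = S_0(0) = a_0 = 5
y_1 = S_1(0) = a_1 = 4
y_2 = S_2(0) = a_2 = 1
y_3 = S_3(0) = a_3 = 4
y_4 = S_3(2) = 5
t_q=13/2 is in segment 3 (τ=3/2); S_3(τ)=30901/5696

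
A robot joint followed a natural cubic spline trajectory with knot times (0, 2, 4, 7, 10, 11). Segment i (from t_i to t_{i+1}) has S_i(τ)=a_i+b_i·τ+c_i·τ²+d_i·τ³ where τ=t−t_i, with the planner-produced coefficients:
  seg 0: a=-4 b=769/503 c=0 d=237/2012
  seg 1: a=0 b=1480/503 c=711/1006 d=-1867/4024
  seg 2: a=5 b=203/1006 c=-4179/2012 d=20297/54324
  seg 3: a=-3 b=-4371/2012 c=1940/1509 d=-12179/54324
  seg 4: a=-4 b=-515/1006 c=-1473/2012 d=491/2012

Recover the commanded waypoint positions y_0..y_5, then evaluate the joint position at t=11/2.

y_0 = S_0(0) = a_0 = -4
y_1 = S_1(0) = a_1 = 0
y_2 = S_2(0) = a_2 = 5
y_3 = S_3(0) = a_3 = -3
y_4 = S_4(0) = a_4 = -4
y_5 = S_4(1) = -5
t_q=11/2 is in segment 2 (τ=3/2); S_2(τ)=30427/16096

y_0=-4 y_1=0 y_2=5 y_3=-3 y_4=-4 y_5=-5
S(11/2) = 30427/16096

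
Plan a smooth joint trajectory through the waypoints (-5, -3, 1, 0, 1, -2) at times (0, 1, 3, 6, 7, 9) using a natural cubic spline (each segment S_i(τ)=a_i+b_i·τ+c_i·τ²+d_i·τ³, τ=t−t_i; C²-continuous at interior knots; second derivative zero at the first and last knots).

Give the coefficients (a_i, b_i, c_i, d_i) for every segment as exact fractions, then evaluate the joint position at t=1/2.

Δ: Δ0=2, Δ1=2, Δ2=-1/3, Δ3=1, Δ4=-3/2
row 1: diag=6, rhs=0; c'=1/3, d'=0
row 2: denom=10−2·1/3=28/3; d'=(-14−2·0)/(28/3)=-3/2
row 3: denom=8−3·9/28=197/28; d'=(8−3·-3/2)/(197/28)=350/197
row 4: denom=6−1·28/197=1154/197; d'=(-15−1·350/197)/(1154/197)=-3305/1154
back: M4=-3305/1154
back: M3=350/197−28/197·-3305/1154=1260/577
back: M2=-3/2−9/28·1260/577=-2541/1154
back: M1=0−1/3·-2541/1154=847/1154
M: M0=0, M1=847/1154, M2=-2541/1154, M3=1260/577, M4=-3305/1154, M5=0
seg 0: a=-5, c=M0/2=0, d=(M1−M0)/(6·1)=847/6924, b=Δ0−h0·(2M0+M1)/6=13001/6924
seg 1: a=-3, c=M1/2=847/2308, d=(M2−M1)/(6·2)=-847/3462, b=Δ1−h1·(2M1+M2)/6=7771/3462
seg 2: a=1, c=M2/2=-2541/2308, d=(M3−M2)/(6·3)=1687/6924, b=Δ2−h2·(2M2+M3)/6=2689/3462
seg 3: a=0, c=M3/2=630/577, d=(M4−M3)/(6·1)=-5825/6924, b=Δ3−h3·(2M3+M4)/6=5189/6924
seg 4: a=1, c=M4/2=-3305/2308, d=(M5−M4)/(6·2)=3305/13848, b=Δ4−h4·(2M4+M5)/6=1417/3462
t_q=1/2 → seg 0, τ=1/2; S=-5+13001/6924·τ+0·τ²+847/6924·τ³=-74703/18464

  seg 0: a=-5 b=13001/6924 c=0 d=847/6924
  seg 1: a=-3 b=7771/3462 c=847/2308 d=-847/3462
  seg 2: a=1 b=2689/3462 c=-2541/2308 d=1687/6924
  seg 3: a=0 b=5189/6924 c=630/577 d=-5825/6924
  seg 4: a=1 b=1417/3462 c=-3305/2308 d=3305/13848
S(1/2) = -74703/18464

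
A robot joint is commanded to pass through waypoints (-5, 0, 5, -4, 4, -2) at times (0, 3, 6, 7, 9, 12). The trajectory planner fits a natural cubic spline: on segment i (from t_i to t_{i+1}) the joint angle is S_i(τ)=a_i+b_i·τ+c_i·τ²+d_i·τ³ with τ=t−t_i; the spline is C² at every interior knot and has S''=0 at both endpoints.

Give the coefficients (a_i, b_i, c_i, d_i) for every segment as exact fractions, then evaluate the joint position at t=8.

  seg 0: a=-5 b=211/792 c=0 d=1109/7128
  seg 1: a=0 b=1769/396 c=1109/792 d=-5545/7128
  seg 2: a=5 b=-6443/792 c=-1109/198 d=341/72
  seg 3: a=-4 b=-677/132 c=6817/792 d=-1601/792
  seg 4: a=4 b=1997/396 c=-2789/792 d=2789/7128
S(8) = -1007/396

Δ: Δ0=5/3, Δ1=5/3, Δ2=-9, Δ3=4, Δ4=-2
row 1: diag=12, rhs=0; c'=1/4, d'=0
row 2: denom=8−3·1/4=29/4; d'=(-64−3·0)/(29/4)=-256/29
row 3: denom=6−1·4/29=170/29; d'=(78−1·-256/29)/(170/29)=1259/85
row 4: denom=10−2·29/85=792/85; d'=(-36−2·1259/85)/(792/85)=-2789/396
back: M4=-2789/396
back: M3=1259/85−29/85·-2789/396=6817/396
back: M2=-256/29−4/29·6817/396=-1109/99
back: M1=0−1/4·-1109/99=1109/396
M: M0=0, M1=1109/396, M2=-1109/99, M3=6817/396, M4=-2789/396, M5=0
seg 0: a=-5, c=M0/2=0, d=(M1−M0)/(6·3)=1109/7128, b=Δ0−h0·(2M0+M1)/6=211/792
seg 1: a=0, c=M1/2=1109/792, d=(M2−M1)/(6·3)=-5545/7128, b=Δ1−h1·(2M1+M2)/6=1769/396
seg 2: a=5, c=M2/2=-1109/198, d=(M3−M2)/(6·1)=341/72, b=Δ2−h2·(2M2+M3)/6=-6443/792
seg 3: a=-4, c=M3/2=6817/792, d=(M4−M3)/(6·2)=-1601/792, b=Δ3−h3·(2M3+M4)/6=-677/132
seg 4: a=4, c=M4/2=-2789/792, d=(M5−M4)/(6·3)=2789/7128, b=Δ4−h4·(2M4+M5)/6=1997/396
t_q=8 → seg 3, τ=1; S=-4+-677/132·τ+6817/792·τ²+-1601/792·τ³=-1007/396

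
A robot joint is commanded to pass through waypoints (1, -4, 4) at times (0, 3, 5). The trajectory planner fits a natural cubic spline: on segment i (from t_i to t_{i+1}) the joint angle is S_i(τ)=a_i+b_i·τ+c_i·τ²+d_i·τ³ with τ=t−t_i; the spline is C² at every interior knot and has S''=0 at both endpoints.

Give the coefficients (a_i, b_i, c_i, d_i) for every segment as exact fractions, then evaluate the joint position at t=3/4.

Δ: Δ0=-5/3, Δ1=4
row 1: diag=10, rhs=34; c'=1/5, d'=17/5
back: M1=17/5
M: M0=0, M1=17/5, M2=0
seg 0: a=1, c=M0/2=0, d=(M1−M0)/(6·3)=17/90, b=Δ0−h0·(2M0+M1)/6=-101/30
seg 1: a=-4, c=M1/2=17/10, d=(M2−M1)/(6·2)=-17/60, b=Δ1−h1·(2M1+M2)/6=26/15
t_q=3/4 → seg 0, τ=3/4; S=1+-101/30·τ+0·τ²+17/90·τ³=-185/128

  seg 0: a=1 b=-101/30 c=0 d=17/90
  seg 1: a=-4 b=26/15 c=17/10 d=-17/60
S(3/4) = -185/128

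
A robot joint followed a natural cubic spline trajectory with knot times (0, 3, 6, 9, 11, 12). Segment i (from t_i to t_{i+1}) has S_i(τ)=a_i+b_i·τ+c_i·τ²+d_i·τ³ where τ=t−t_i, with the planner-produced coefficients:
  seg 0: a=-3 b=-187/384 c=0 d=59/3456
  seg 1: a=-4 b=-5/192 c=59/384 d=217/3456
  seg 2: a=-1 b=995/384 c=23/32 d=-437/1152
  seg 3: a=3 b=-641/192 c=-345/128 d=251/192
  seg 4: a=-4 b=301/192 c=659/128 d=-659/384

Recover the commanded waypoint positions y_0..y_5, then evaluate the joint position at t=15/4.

y_0=-3 y_1=-4 y_2=-1 y_3=3 y_4=-4 y_5=1
S(15/4) = -32003/8192

y_0 = S_0(0) = a_0 = -3
y_1 = S_1(0) = a_1 = -4
y_2 = S_2(0) = a_2 = -1
y_3 = S_3(0) = a_3 = 3
y_4 = S_4(0) = a_4 = -4
y_5 = S_4(1) = 1
t_q=15/4 is in segment 1 (τ=3/4); S_1(τ)=-32003/8192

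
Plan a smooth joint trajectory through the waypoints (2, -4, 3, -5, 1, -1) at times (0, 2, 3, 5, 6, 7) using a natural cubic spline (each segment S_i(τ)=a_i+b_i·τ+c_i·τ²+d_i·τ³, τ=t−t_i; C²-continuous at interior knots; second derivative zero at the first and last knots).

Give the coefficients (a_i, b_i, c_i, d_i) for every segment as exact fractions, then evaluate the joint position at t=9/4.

  seg 0: a=2 b=-5265/709 c=0 d=1569/1418
  seg 1: a=-4 b=4149/709 c=4707/709 d=-3893/709
  seg 2: a=3 b=1884/709 c=-6972/709 d=2306/709
  seg 3: a=-5 b=1668/709 c=6864/709 d=-4278/709
  seg 4: a=1 b=2562/709 c=-5970/709 d=1990/709
S(9/4) = -100185/45376

Δ: Δ0=-3, Δ1=7, Δ2=-4, Δ3=6, Δ4=-2
row 1: diag=6, rhs=60; c'=1/6, d'=10
row 2: denom=6−1·1/6=35/6; d'=(-66−1·10)/(35/6)=-456/35
row 3: denom=6−2·12/35=186/35; d'=(60−2·-456/35)/(186/35)=502/31
row 4: denom=4−1·35/186=709/186; d'=(-48−1·502/31)/(709/186)=-11940/709
back: M4=-11940/709
back: M3=502/31−35/186·-11940/709=13728/709
back: M2=-456/35−12/35·13728/709=-13944/709
back: M1=10−1/6·-13944/709=9414/709
M: M0=0, M1=9414/709, M2=-13944/709, M3=13728/709, M4=-11940/709, M5=0
seg 0: a=2, c=M0/2=0, d=(M1−M0)/(6·2)=1569/1418, b=Δ0−h0·(2M0+M1)/6=-5265/709
seg 1: a=-4, c=M1/2=4707/709, d=(M2−M1)/(6·1)=-3893/709, b=Δ1−h1·(2M1+M2)/6=4149/709
seg 2: a=3, c=M2/2=-6972/709, d=(M3−M2)/(6·2)=2306/709, b=Δ2−h2·(2M2+M3)/6=1884/709
seg 3: a=-5, c=M3/2=6864/709, d=(M4−M3)/(6·1)=-4278/709, b=Δ3−h3·(2M3+M4)/6=1668/709
seg 4: a=1, c=M4/2=-5970/709, d=(M5−M4)/(6·1)=1990/709, b=Δ4−h4·(2M4+M5)/6=2562/709
t_q=9/4 → seg 1, τ=1/4; S=-4+4149/709·τ+4707/709·τ²+-3893/709·τ³=-100185/45376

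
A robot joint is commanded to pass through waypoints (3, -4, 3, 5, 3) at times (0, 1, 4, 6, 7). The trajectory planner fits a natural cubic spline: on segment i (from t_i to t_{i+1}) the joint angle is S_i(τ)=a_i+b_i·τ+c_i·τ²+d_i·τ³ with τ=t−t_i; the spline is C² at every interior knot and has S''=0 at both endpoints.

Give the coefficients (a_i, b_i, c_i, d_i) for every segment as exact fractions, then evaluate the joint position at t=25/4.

Δ: Δ0=-7, Δ1=7/3, Δ2=1, Δ3=-2
row 1: diag=8, rhs=56; c'=3/8, d'=7
row 2: denom=10−3·3/8=71/8; d'=(-8−3·7)/(71/8)=-232/71
row 3: denom=6−2·16/71=394/71; d'=(-18−2·-232/71)/(394/71)=-407/197
back: M3=-407/197
back: M2=-232/71−16/71·-407/197=-552/197
back: M1=7−3/8·-552/197=1586/197
M: M0=0, M1=1586/197, M2=-552/197, M3=-407/197, M4=0
seg 0: a=3, c=M0/2=0, d=(M1−M0)/(6·1)=793/591, b=Δ0−h0·(2M0+M1)/6=-4930/591
seg 1: a=-4, c=M1/2=793/197, d=(M2−M1)/(6·3)=-1069/1773, b=Δ1−h1·(2M1+M2)/6=-2551/591
seg 2: a=3, c=M2/2=-276/197, d=(M3−M2)/(6·2)=145/2364, b=Δ2−h2·(2M2+M3)/6=2102/591
seg 3: a=5, c=M3/2=-407/394, d=(M4−M3)/(6·1)=407/1182, b=Δ3−h3·(2M3+M4)/6=-775/591
t_q=25/4 → seg 3, τ=1/4; S=5+-775/591·τ+-407/394·τ²+407/1182·τ³=116321/25216

  seg 0: a=3 b=-4930/591 c=0 d=793/591
  seg 1: a=-4 b=-2551/591 c=793/197 d=-1069/1773
  seg 2: a=3 b=2102/591 c=-276/197 d=145/2364
  seg 3: a=5 b=-775/591 c=-407/394 d=407/1182
S(25/4) = 116321/25216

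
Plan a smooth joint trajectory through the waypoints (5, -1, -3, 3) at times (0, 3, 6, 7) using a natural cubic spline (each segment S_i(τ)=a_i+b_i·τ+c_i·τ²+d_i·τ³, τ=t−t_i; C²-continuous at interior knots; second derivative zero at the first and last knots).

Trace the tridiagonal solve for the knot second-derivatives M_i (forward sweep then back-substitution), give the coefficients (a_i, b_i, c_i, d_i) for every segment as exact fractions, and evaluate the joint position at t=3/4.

Δ: Δ0=-2, Δ1=-2/3, Δ2=6
row 1: diag=12, rhs=8; c'=1/4, d'=2/3
row 2: denom=8−3·1/4=29/4; d'=(40−3·2/3)/(29/4)=152/29
back: M2=152/29
back: M1=2/3−1/4·152/29=-56/87
M: M0=0, M1=-56/87, M2=152/29, M3=0
seg 0: a=5, c=M0/2=0, d=(M1−M0)/(6·3)=-28/783, b=Δ0−h0·(2M0+M1)/6=-146/87
seg 1: a=-1, c=M1/2=-28/87, d=(M2−M1)/(6·3)=256/783, b=Δ1−h1·(2M1+M2)/6=-230/87
seg 2: a=-3, c=M2/2=76/29, d=(M3−M2)/(6·1)=-76/87, b=Δ2−h2·(2M2+M3)/6=370/87
t_q=3/4 → seg 0, τ=3/4; S=5+-146/87·τ+0·τ²+-28/783·τ³=1729/464

  seg 0: a=5 b=-146/87 c=0 d=-28/783
  seg 1: a=-1 b=-230/87 c=-28/87 d=256/783
  seg 2: a=-3 b=370/87 c=76/29 d=-76/87
S(3/4) = 1729/464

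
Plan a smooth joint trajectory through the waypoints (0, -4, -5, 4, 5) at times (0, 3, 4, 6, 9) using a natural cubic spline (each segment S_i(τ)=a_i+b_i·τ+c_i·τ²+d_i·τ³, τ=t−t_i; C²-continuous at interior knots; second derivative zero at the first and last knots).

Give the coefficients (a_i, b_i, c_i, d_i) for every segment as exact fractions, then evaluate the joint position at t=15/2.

  seg 0: a=0 b=-75/73 c=0 d=-67/1971
  seg 1: a=-4 b=-142/73 c=-67/219 d=274/219
  seg 2: a=-5 b=262/219 c=755/219 d=-1573/1752
  seg 3: a=4 b=615/146 c=-1699/876 d=1699/7884
S(15/2) = 15609/2336

Δ: Δ0=-4/3, Δ1=-1, Δ2=9/2, Δ3=1/3
row 1: diag=8, rhs=2; c'=1/8, d'=1/4
row 2: denom=6−1·1/8=47/8; d'=(33−1·1/4)/(47/8)=262/47
row 3: denom=10−2·16/47=438/47; d'=(-25−2·262/47)/(438/47)=-1699/438
back: M3=-1699/438
back: M2=262/47−16/47·-1699/438=1510/219
back: M1=1/4−1/8·1510/219=-134/219
M: M0=0, M1=-134/219, M2=1510/219, M3=-1699/438, M4=0
seg 0: a=0, c=M0/2=0, d=(M1−M0)/(6·3)=-67/1971, b=Δ0−h0·(2M0+M1)/6=-75/73
seg 1: a=-4, c=M1/2=-67/219, d=(M2−M1)/(6·1)=274/219, b=Δ1−h1·(2M1+M2)/6=-142/73
seg 2: a=-5, c=M2/2=755/219, d=(M3−M2)/(6·2)=-1573/1752, b=Δ2−h2·(2M2+M3)/6=262/219
seg 3: a=4, c=M3/2=-1699/876, d=(M4−M3)/(6·3)=1699/7884, b=Δ3−h3·(2M3+M4)/6=615/146
t_q=15/2 → seg 3, τ=3/2; S=4+615/146·τ+-1699/876·τ²+1699/7884·τ³=15609/2336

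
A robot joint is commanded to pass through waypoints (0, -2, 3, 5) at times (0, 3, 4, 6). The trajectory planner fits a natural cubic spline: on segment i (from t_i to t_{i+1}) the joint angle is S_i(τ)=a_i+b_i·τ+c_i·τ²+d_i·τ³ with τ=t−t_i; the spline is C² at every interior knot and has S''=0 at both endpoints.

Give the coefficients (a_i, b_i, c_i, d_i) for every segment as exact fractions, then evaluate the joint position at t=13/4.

  seg 0: a=0 b=-436/141 c=0 d=38/141
  seg 1: a=-2 b=590/141 c=114/47 d=-227/141
  seg 2: a=3 b=593/141 c=-113/47 d=113/282
S(13/4) = -2489/3008

Δ: Δ0=-2/3, Δ1=5, Δ2=1
row 1: diag=8, rhs=34; c'=1/8, d'=17/4
row 2: denom=6−1·1/8=47/8; d'=(-24−1·17/4)/(47/8)=-226/47
back: M2=-226/47
back: M1=17/4−1/8·-226/47=228/47
M: M0=0, M1=228/47, M2=-226/47, M3=0
seg 0: a=0, c=M0/2=0, d=(M1−M0)/(6·3)=38/141, b=Δ0−h0·(2M0+M1)/6=-436/141
seg 1: a=-2, c=M1/2=114/47, d=(M2−M1)/(6·1)=-227/141, b=Δ1−h1·(2M1+M2)/6=590/141
seg 2: a=3, c=M2/2=-113/47, d=(M3−M2)/(6·2)=113/282, b=Δ2−h2·(2M2+M3)/6=593/141
t_q=13/4 → seg 1, τ=1/4; S=-2+590/141·τ+114/47·τ²+-227/141·τ³=-2489/3008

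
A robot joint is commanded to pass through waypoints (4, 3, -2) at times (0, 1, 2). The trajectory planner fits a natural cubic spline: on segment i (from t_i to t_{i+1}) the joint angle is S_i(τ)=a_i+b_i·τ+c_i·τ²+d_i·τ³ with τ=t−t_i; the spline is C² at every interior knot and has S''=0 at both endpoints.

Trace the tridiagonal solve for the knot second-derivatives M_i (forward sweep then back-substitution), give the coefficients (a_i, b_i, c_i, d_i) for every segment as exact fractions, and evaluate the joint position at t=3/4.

Δ: Δ0=-1, Δ1=-5
row 1: diag=4, rhs=-24; c'=1/4, d'=-6
back: M1=-6
M: M0=0, M1=-6, M2=0
seg 0: a=4, c=M0/2=0, d=(M1−M0)/(6·1)=-1, b=Δ0−h0·(2M0+M1)/6=0
seg 1: a=3, c=M1/2=-3, d=(M2−M1)/(6·1)=1, b=Δ1−h1·(2M1+M2)/6=-3
t_q=3/4 → seg 0, τ=3/4; S=4+0·τ+0·τ²+-1·τ³=229/64

  seg 0: a=4 b=0 c=0 d=-1
  seg 1: a=3 b=-3 c=-3 d=1
S(3/4) = 229/64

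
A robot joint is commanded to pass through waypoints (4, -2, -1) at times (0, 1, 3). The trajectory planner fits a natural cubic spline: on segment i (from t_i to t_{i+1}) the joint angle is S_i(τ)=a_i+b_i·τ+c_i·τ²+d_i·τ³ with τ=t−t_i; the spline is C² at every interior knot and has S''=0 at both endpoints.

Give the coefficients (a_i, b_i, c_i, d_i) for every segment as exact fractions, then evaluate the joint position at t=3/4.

Δ: Δ0=-6, Δ1=1/2
row 1: diag=6, rhs=39; c'=1/3, d'=13/2
back: M1=13/2
M: M0=0, M1=13/2, M2=0
seg 0: a=4, c=M0/2=0, d=(M1−M0)/(6·1)=13/12, b=Δ0−h0·(2M0+M1)/6=-85/12
seg 1: a=-2, c=M1/2=13/4, d=(M2−M1)/(6·2)=-13/24, b=Δ1−h1·(2M1+M2)/6=-23/6
t_q=3/4 → seg 0, τ=3/4; S=4+-85/12·τ+0·τ²+13/12·τ³=-219/256

  seg 0: a=4 b=-85/12 c=0 d=13/12
  seg 1: a=-2 b=-23/6 c=13/4 d=-13/24
S(3/4) = -219/256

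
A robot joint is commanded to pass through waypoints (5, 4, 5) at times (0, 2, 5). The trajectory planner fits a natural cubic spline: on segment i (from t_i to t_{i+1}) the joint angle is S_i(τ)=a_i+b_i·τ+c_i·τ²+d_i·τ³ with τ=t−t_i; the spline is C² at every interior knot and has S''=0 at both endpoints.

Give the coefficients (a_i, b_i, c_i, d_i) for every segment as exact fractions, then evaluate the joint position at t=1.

  seg 0: a=5 b=-2/3 c=0 d=1/24
  seg 1: a=4 b=-1/6 c=1/4 d=-1/36
S(1) = 35/8

Δ: Δ0=-1/2, Δ1=1/3
row 1: diag=10, rhs=5; c'=3/10, d'=1/2
back: M1=1/2
M: M0=0, M1=1/2, M2=0
seg 0: a=5, c=M0/2=0, d=(M1−M0)/(6·2)=1/24, b=Δ0−h0·(2M0+M1)/6=-2/3
seg 1: a=4, c=M1/2=1/4, d=(M2−M1)/(6·3)=-1/36, b=Δ1−h1·(2M1+M2)/6=-1/6
t_q=1 → seg 0, τ=1; S=5+-2/3·τ+0·τ²+1/24·τ³=35/8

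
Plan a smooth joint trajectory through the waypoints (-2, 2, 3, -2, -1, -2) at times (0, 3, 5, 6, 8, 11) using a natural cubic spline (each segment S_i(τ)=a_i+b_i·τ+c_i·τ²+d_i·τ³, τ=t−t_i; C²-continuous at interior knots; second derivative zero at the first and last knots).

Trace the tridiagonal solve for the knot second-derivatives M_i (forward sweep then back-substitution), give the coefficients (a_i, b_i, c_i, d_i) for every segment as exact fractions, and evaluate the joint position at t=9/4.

  seg 0: a=-2 b=2675/3036 c=0 d=1373/27324
  seg 1: a=2 b=3397/1518 c=1373/3036 d=-1337/2024
  seg 2: a=3 b=-2945/759 c=-2665/759 d=55/23
  seg 3: a=-2 b=-2830/759 c=2780/759 d=-1567/2024
  seg 4: a=-1 b=2477/1518 c=-2983/3036 d=2983/27324
S(9/4) = 35935/64768

Δ: Δ0=4/3, Δ1=1/2, Δ2=-5, Δ3=1/2, Δ4=-1/3
row 1: diag=10, rhs=-5; c'=1/5, d'=-1/2
row 2: denom=6−2·1/5=28/5; d'=(-33−2·-1/2)/(28/5)=-40/7
row 3: denom=6−1·5/28=163/28; d'=(33−1·-40/7)/(163/28)=1084/163
row 4: denom=10−2·56/163=1518/163; d'=(-5−2·1084/163)/(1518/163)=-2983/1518
back: M4=-2983/1518
back: M3=1084/163−56/163·-2983/1518=5560/759
back: M2=-40/7−5/28·5560/759=-5330/759
back: M1=-1/2−1/5·-5330/759=1373/1518
M: M0=0, M1=1373/1518, M2=-5330/759, M3=5560/759, M4=-2983/1518, M5=0
seg 0: a=-2, c=M0/2=0, d=(M1−M0)/(6·3)=1373/27324, b=Δ0−h0·(2M0+M1)/6=2675/3036
seg 1: a=2, c=M1/2=1373/3036, d=(M2−M1)/(6·2)=-1337/2024, b=Δ1−h1·(2M1+M2)/6=3397/1518
seg 2: a=3, c=M2/2=-2665/759, d=(M3−M2)/(6·1)=55/23, b=Δ2−h2·(2M2+M3)/6=-2945/759
seg 3: a=-2, c=M3/2=2780/759, d=(M4−M3)/(6·2)=-1567/2024, b=Δ3−h3·(2M3+M4)/6=-2830/759
seg 4: a=-1, c=M4/2=-2983/3036, d=(M5−M4)/(6·3)=2983/27324, b=Δ4−h4·(2M4+M5)/6=2477/1518
t_q=9/4 → seg 0, τ=9/4; S=-2+2675/3036·τ+0·τ²+1373/27324·τ³=35935/64768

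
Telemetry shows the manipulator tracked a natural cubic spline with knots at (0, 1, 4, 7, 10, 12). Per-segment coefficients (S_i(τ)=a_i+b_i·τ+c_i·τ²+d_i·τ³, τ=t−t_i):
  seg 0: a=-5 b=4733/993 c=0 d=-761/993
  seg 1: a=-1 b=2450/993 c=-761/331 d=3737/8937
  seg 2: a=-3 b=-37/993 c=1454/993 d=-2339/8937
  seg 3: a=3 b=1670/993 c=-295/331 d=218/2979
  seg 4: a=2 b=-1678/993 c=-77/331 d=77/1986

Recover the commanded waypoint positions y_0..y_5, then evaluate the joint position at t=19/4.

y_0=-5 y_1=-1 y_2=-3 y_3=3 y_4=2 y_5=-2
S(19/4) = -49035/21184

y_0 = S_0(0) = a_0 = -5
y_1 = S_1(0) = a_1 = -1
y_2 = S_2(0) = a_2 = -3
y_3 = S_3(0) = a_3 = 3
y_4 = S_4(0) = a_4 = 2
y_5 = S_4(2) = -2
t_q=19/4 is in segment 2 (τ=3/4); S_2(τ)=-49035/21184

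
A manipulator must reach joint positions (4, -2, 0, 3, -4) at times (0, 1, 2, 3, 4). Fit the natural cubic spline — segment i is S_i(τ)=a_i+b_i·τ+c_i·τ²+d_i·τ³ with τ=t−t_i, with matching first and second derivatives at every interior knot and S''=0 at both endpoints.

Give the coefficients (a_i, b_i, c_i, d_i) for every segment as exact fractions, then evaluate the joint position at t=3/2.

  seg 0: a=4 b=-221/28 c=0 d=53/28
  seg 1: a=-2 b=-31/14 c=159/28 d=-41/28
  seg 2: a=0 b=19/4 c=9/7 d=-85/28
  seg 3: a=3 b=-25/14 c=-219/28 d=73/28
S(3/2) = -419/224

Δ: Δ0=-6, Δ1=2, Δ2=3, Δ3=-7
row 1: diag=4, rhs=48; c'=1/4, d'=12
row 2: denom=4−1·1/4=15/4; d'=(6−1·12)/(15/4)=-8/5
row 3: denom=4−1·4/15=56/15; d'=(-60−1·-8/5)/(56/15)=-219/14
back: M3=-219/14
back: M2=-8/5−4/15·-219/14=18/7
back: M1=12−1/4·18/7=159/14
M: M0=0, M1=159/14, M2=18/7, M3=-219/14, M4=0
seg 0: a=4, c=M0/2=0, d=(M1−M0)/(6·1)=53/28, b=Δ0−h0·(2M0+M1)/6=-221/28
seg 1: a=-2, c=M1/2=159/28, d=(M2−M1)/(6·1)=-41/28, b=Δ1−h1·(2M1+M2)/6=-31/14
seg 2: a=0, c=M2/2=9/7, d=(M3−M2)/(6·1)=-85/28, b=Δ2−h2·(2M2+M3)/6=19/4
seg 3: a=3, c=M3/2=-219/28, d=(M4−M3)/(6·1)=73/28, b=Δ3−h3·(2M3+M4)/6=-25/14
t_q=3/2 → seg 1, τ=1/2; S=-2+-31/14·τ+159/28·τ²+-41/28·τ³=-419/224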